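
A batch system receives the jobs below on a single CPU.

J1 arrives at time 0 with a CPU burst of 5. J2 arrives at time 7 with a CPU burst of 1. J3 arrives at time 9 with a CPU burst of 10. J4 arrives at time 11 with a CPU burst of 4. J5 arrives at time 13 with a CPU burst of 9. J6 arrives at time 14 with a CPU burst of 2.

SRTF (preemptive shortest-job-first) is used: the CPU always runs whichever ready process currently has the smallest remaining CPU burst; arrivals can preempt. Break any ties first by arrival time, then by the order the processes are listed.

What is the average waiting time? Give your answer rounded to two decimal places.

3.17

Timeline: | J1 0-5 | idle 5-7 | J2 7-8 | idle 8-9 | J3 9-11 | J4 11-15 | J6 15-17 | J3 17-25 | J5 25-34 |
Completion: J1=5  J2=8  J3=25  J4=15  J5=34  J6=17
Waiting times: J1=0, J2=0, J3=6, J4=0, J5=12, J6=1
Average waiting = (0+0+6+0+12+1) / 6 = 19/6 = 3.17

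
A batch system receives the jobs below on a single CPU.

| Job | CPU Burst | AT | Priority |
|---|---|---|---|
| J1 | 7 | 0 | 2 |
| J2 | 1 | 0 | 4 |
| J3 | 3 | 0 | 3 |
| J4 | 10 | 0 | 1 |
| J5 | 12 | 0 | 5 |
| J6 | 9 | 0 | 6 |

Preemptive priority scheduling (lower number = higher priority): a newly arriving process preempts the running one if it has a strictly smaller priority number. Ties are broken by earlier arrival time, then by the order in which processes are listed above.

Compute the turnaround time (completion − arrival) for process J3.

Schedule: | J4 0-10 | J1 10-17 | J3 17-20 | J2 20-21 | J5 21-33 | J6 33-42 |
Completion: J1=17  J2=21  J3=20  J4=10  J5=33  J6=42
Turnaround(J3) = completion − arrival = 20 − 0 = 20

20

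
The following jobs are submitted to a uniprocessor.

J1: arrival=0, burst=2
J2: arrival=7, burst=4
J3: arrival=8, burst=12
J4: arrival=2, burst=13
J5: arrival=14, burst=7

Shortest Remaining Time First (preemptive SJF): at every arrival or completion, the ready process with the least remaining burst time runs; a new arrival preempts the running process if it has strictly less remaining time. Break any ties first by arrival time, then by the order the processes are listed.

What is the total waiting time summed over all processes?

27

Schedule: | J1 0-2 | J4 2-7 | J2 7-11 | J4 11-19 | J5 19-26 | J3 26-38 |
Completion: J1=2  J2=11  J3=38  J4=19  J5=26
Turnaround (C−A): J1=2  J2=4  J3=30  J4=17  J5=12
Waiting = turnaround − burst: J1=0, J2=0, J3=18, J4=4, J5=5
Total waiting = 0 + 0 + 18 + 4 + 5 = 27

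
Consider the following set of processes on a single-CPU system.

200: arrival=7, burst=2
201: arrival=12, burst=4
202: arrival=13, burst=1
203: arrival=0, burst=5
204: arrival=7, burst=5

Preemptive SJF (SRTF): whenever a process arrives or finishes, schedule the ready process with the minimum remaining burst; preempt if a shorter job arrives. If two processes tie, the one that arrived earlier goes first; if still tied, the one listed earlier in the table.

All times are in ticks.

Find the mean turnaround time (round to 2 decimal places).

Gantt: | 203 0-5 | idle 5-7 | 200 7-9 | 204 9-14 | 202 14-15 | 201 15-19 |
Completion: 200=9  201=19  202=15  203=5  204=14
Turnaround times: 200=2, 201=7, 202=2, 203=5, 204=7
Average turnaround = (2+7+2+5+7) / 5 = 23/5 = 4.60

4.60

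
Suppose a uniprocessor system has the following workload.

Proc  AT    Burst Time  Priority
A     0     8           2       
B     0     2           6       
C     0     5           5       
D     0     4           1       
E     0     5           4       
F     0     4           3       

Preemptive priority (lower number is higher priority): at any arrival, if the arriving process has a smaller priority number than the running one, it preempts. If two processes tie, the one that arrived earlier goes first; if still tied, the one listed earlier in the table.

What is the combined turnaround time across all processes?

Gantt: | D 0-4 | A 4-12 | F 12-16 | E 16-21 | C 21-26 | B 26-28 |
Completion: A=12  B=28  C=26  D=4  E=21  F=16
Turnaround (C−A): A=12  B=28  C=26  D=4  E=21  F=16
Turnaround = completion − arrival: A=12, B=28, C=26, D=4, E=21, F=16
Total turnaround = 12 + 28 + 26 + 4 + 21 + 16 = 107

107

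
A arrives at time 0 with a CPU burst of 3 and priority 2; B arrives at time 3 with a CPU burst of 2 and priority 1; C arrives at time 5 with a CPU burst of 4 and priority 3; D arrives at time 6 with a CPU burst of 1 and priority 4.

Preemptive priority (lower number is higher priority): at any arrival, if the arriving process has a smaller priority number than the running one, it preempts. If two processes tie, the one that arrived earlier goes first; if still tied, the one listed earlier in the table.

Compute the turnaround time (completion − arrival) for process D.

Timeline: | A 0-3 | B 3-5 | C 5-9 | D 9-10 |
Completion: A=3  B=5  C=9  D=10
Turnaround(D) = completion − arrival = 10 − 6 = 4

4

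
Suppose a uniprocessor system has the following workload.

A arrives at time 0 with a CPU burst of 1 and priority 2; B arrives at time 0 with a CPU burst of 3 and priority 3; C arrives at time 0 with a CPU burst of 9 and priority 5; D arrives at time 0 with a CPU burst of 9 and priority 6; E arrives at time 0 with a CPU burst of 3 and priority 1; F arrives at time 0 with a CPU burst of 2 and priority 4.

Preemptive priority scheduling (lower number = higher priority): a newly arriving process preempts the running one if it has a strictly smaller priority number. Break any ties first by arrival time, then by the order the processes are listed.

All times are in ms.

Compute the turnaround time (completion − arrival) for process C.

Schedule: | E 0-3 | A 3-4 | B 4-7 | F 7-9 | C 9-18 | D 18-27 |
Completion: A=4  B=7  C=18  D=27  E=3  F=9
Turnaround(C) = completion − arrival = 18 − 0 = 18

18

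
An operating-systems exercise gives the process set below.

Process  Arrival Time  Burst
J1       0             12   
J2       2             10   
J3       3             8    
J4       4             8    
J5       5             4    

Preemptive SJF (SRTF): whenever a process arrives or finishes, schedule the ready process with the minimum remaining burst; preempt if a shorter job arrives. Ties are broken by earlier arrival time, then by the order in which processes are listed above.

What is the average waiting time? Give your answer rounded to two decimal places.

Gantt: | J1 0-3 | J3 3-5 | J5 5-9 | J3 9-15 | J4 15-23 | J1 23-32 | J2 32-42 |
Completion: J1=32  J2=42  J3=15  J4=23  J5=9
Waiting times: J1=20, J2=30, J3=4, J4=11, J5=0
Average waiting = (20+30+4+11+0) / 5 = 65/5 = 13.00

13.00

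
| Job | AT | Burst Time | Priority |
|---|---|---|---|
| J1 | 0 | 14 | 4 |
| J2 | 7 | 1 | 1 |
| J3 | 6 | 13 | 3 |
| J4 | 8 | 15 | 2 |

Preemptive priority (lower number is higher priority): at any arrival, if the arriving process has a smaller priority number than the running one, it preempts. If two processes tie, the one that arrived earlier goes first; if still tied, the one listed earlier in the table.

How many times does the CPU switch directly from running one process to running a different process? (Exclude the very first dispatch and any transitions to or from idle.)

5

Gantt: | J1 0-6 | J3 6-7 | J2 7-8 | J4 8-23 | J3 23-35 | J1 35-43 |
Completion: J1=43  J2=8  J3=35  J4=23
Turnaround (C−A): J1=43  J2=1  J3=29  J4=15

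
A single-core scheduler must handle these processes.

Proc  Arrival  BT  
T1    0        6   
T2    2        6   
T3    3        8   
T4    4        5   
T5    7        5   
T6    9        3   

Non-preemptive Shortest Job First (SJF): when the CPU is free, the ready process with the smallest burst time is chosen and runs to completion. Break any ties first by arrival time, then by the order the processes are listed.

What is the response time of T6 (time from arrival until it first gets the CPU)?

2

Timeline: | T1 0-6 | T4 6-11 | T6 11-14 | T5 14-19 | T2 19-25 | T3 25-33 |
Completion: T1=6  T2=25  T3=33  T4=11  T5=19  T6=14
Response(T6) = first start − arrival = 11 − 9 = 2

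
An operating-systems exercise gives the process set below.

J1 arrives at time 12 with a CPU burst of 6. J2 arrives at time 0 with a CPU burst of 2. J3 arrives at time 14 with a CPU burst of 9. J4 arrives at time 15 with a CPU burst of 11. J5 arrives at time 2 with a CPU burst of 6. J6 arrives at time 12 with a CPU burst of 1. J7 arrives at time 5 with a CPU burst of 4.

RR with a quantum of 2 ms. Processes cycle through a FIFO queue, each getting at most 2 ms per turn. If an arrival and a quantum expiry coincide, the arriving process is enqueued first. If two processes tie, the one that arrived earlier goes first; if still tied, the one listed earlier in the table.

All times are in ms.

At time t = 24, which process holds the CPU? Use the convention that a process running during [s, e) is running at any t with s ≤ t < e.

J1

Gantt: | J2 0-2 | J5 2-6 | J7 6-8 | J5 8-10 | J7 10-12 | J1 12-14 | J6 14-15 | J3 15-17 | J1 17-19 | J4 19-21 | J3 21-23 | J1 23-25 | J4 25-27 | J3 27-29 | J4 29-31 | J3 31-33 | J4 33-35 | J3 35-36 | J4 36-39 |
Completion: J1=25  J2=2  J3=36  J4=39  J5=10  J6=15  J7=12
Turnaround (C−A): J1=13  J2=2  J3=22  J4=24  J5=8  J6=3  J7=7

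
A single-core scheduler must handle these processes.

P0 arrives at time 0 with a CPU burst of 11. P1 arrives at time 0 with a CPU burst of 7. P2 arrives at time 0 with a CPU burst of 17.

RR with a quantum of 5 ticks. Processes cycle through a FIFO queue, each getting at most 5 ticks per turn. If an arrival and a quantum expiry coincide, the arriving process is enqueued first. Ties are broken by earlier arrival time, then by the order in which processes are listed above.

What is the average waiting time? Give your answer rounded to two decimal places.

Timeline: | P0 0-5 | P1 5-10 | P2 10-15 | P0 15-20 | P1 20-22 | P2 22-27 | P0 27-28 | P2 28-35 |
Completion: P0=28  P1=22  P2=35
Waiting times: P0=17, P1=15, P2=18
Average waiting = (17+15+18) / 3 = 50/3 = 16.67

16.67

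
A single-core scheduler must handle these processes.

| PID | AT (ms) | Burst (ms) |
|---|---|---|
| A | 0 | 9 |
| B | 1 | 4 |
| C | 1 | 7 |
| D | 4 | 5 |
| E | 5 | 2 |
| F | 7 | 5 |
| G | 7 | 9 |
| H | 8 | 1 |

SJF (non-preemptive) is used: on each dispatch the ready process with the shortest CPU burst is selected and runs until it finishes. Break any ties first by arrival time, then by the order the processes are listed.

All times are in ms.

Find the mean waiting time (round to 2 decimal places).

Timeline: | A 0-9 | H 9-10 | E 10-12 | B 12-16 | D 16-21 | F 21-26 | C 26-33 | G 33-42 |
Completion: A=9  B=16  C=33  D=21  E=12  F=26  G=42  H=10
Turnaround (C−A): A=9  B=15  C=32  D=17  E=7  F=19  G=35  H=2
Waiting times: A=0, B=11, C=25, D=12, E=5, F=14, G=26, H=1
Average waiting = (0+11+25+12+5+14+26+1) / 8 = 94/8 = 11.75

11.75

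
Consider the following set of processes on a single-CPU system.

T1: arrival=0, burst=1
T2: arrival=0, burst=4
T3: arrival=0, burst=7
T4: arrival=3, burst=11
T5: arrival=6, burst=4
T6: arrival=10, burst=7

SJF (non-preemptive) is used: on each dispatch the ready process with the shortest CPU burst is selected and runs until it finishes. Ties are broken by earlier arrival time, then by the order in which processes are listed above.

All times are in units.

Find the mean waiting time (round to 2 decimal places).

6.33

Schedule: | T1 0-1 | T2 1-5 | T3 5-12 | T5 12-16 | T6 16-23 | T4 23-34 |
Completion: T1=1  T2=5  T3=12  T4=34  T5=16  T6=23
Waiting times: T1=0, T2=1, T3=5, T4=20, T5=6, T6=6
Average waiting = (0+1+5+20+6+6) / 6 = 38/6 = 6.33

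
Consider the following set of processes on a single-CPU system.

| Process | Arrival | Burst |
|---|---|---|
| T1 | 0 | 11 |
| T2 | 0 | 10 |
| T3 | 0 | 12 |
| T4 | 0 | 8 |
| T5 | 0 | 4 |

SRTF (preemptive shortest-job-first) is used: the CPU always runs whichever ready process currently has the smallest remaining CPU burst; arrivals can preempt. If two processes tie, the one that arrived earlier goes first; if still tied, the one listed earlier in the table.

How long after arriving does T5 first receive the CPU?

Schedule: | T5 0-4 | T4 4-12 | T2 12-22 | T1 22-33 | T3 33-45 |
Completion: T1=33  T2=22  T3=45  T4=12  T5=4
Turnaround (C−A): T1=33  T2=22  T3=45  T4=12  T5=4
Response(T5) = first start − arrival = 0 − 0 = 0

0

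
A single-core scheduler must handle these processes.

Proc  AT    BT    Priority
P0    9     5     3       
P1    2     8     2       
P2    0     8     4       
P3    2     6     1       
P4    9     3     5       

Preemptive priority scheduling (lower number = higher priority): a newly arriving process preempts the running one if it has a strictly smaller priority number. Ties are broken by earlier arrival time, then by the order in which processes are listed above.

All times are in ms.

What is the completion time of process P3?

Timeline: | P2 0-2 | P3 2-8 | P1 8-16 | P0 16-21 | P2 21-27 | P4 27-30 |
Completion: P0=21  P1=16  P2=27  P3=8  P4=30
Turnaround (C−A): P0=12  P1=14  P2=27  P3=6  P4=21

8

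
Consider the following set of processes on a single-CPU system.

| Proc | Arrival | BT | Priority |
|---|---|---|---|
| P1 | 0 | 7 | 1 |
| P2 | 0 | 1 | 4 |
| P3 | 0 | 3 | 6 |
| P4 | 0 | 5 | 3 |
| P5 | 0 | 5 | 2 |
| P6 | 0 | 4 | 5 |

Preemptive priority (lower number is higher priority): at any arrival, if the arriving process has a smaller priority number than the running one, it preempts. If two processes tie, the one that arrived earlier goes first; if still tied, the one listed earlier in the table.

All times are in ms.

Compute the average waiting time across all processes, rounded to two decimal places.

12.67

Timeline: | P1 0-7 | P5 7-12 | P4 12-17 | P2 17-18 | P6 18-22 | P3 22-25 |
Completion: P1=7  P2=18  P3=25  P4=17  P5=12  P6=22
Waiting times: P1=0, P2=17, P3=22, P4=12, P5=7, P6=18
Average waiting = (0+17+22+12+7+18) / 6 = 76/6 = 12.67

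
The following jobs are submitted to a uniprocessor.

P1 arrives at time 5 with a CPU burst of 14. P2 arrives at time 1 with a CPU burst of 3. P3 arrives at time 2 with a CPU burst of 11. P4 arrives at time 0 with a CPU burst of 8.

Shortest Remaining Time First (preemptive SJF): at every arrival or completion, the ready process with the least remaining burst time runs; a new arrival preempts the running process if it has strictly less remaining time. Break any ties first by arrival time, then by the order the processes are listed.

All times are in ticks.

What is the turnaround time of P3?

Gantt: | P4 0-1 | P2 1-4 | P4 4-11 | P3 11-22 | P1 22-36 |
Completion: P1=36  P2=4  P3=22  P4=11
Turnaround (C−A): P1=31  P2=3  P3=20  P4=11
Turnaround(P3) = completion − arrival = 22 − 2 = 20

20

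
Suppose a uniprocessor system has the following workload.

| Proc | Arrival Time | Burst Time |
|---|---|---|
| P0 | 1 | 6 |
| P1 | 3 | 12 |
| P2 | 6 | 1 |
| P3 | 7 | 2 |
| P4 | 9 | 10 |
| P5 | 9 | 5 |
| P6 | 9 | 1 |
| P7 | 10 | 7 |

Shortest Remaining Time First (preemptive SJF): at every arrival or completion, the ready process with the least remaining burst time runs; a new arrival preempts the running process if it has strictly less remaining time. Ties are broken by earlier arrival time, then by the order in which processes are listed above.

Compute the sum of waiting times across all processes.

Gantt: | idle 0-1 | P0 1-7 | P2 7-8 | P3 8-10 | P6 10-11 | P5 11-16 | P7 16-23 | P4 23-33 | P1 33-45 |
Completion: P0=7  P1=45  P2=8  P3=10  P4=33  P5=16  P6=11  P7=23
Waiting = turnaround − burst: P0=0, P1=30, P2=1, P3=1, P4=14, P5=2, P6=1, P7=6
Total waiting = 0 + 30 + 1 + 1 + 14 + 2 + 1 + 6 = 55

55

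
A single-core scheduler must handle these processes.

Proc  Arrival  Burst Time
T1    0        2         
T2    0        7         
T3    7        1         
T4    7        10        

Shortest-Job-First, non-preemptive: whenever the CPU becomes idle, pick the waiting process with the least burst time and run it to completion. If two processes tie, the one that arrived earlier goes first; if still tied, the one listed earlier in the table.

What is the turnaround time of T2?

Gantt: | T1 0-2 | T2 2-9 | T3 9-10 | T4 10-20 |
Completion: T1=2  T2=9  T3=10  T4=20
Turnaround (C−A): T1=2  T2=9  T3=3  T4=13
Turnaround(T2) = completion − arrival = 9 − 0 = 9

9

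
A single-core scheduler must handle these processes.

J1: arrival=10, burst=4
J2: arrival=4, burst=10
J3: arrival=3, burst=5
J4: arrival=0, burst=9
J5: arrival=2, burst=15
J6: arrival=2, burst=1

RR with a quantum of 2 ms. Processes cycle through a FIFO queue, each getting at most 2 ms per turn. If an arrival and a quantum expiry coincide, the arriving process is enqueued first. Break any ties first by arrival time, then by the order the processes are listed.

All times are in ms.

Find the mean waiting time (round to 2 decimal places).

18.33

Schedule: | J4 0-2 | J5 2-4 | J6 4-5 | J4 5-7 | J3 7-9 | J2 9-11 | J5 11-13 | J4 13-15 | J3 15-17 | J1 17-19 | J2 19-21 | J5 21-23 | J4 23-25 | J3 25-26 | J1 26-28 | J2 28-30 | J5 30-32 | J4 32-33 | J2 33-35 | J5 35-37 | J2 37-39 | J5 39-44 |
Completion: J1=28  J2=39  J3=26  J4=33  J5=44  J6=5
Turnaround (C−A): J1=18  J2=35  J3=23  J4=33  J5=42  J6=3
Waiting times: J1=14, J2=25, J3=18, J4=24, J5=27, J6=2
Average waiting = (14+25+18+24+27+2) / 6 = 110/6 = 18.33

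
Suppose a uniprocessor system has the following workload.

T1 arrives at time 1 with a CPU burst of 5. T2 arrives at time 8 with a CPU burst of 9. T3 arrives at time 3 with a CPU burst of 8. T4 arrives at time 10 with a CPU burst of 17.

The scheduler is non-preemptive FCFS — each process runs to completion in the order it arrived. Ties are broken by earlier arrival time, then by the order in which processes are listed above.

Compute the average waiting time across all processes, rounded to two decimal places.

5.50

Timeline: | idle 0-1 | T1 1-6 | T3 6-14 | T2 14-23 | T4 23-40 |
Completion: T1=6  T2=23  T3=14  T4=40
Waiting times: T1=0, T2=6, T3=3, T4=13
Average waiting = (0+6+3+13) / 4 = 22/4 = 5.50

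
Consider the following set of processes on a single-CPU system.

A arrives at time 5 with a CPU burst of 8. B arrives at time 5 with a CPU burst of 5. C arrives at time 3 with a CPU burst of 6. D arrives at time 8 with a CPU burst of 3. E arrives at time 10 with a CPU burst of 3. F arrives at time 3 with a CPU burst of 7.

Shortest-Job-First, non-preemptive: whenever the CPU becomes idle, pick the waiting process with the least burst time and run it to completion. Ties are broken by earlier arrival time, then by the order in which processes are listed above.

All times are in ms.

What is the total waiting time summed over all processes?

Timeline: | idle 0-3 | C 3-9 | D 9-12 | E 12-15 | B 15-20 | F 20-27 | A 27-35 |
Completion: A=35  B=20  C=9  D=12  E=15  F=27
Waiting = turnaround − burst: A=22, B=10, C=0, D=1, E=2, F=17
Total waiting = 22 + 10 + 0 + 1 + 2 + 17 = 52

52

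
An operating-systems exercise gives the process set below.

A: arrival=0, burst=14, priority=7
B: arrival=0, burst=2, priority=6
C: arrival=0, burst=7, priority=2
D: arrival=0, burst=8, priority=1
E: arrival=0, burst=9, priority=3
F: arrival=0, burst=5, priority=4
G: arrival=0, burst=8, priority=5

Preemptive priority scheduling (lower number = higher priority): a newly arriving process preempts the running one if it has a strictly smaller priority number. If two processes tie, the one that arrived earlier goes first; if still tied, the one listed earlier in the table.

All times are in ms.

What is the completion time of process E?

24

Gantt: | D 0-8 | C 8-15 | E 15-24 | F 24-29 | G 29-37 | B 37-39 | A 39-53 |
Completion: A=53  B=39  C=15  D=8  E=24  F=29  G=37
Turnaround (C−A): A=53  B=39  C=15  D=8  E=24  F=29  G=37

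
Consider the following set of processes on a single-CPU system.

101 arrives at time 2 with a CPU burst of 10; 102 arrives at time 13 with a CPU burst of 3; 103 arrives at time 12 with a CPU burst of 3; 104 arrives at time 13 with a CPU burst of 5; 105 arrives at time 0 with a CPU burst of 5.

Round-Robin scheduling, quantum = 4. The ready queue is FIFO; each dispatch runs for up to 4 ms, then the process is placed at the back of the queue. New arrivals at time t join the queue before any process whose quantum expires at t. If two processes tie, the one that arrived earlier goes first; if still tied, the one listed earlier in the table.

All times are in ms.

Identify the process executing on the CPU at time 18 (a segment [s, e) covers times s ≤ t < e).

102

Schedule: | 105 0-4 | 101 4-8 | 105 8-9 | 101 9-13 | 103 13-16 | 102 16-19 | 104 19-23 | 101 23-25 | 104 25-26 |
Completion: 101=25  102=19  103=16  104=26  105=9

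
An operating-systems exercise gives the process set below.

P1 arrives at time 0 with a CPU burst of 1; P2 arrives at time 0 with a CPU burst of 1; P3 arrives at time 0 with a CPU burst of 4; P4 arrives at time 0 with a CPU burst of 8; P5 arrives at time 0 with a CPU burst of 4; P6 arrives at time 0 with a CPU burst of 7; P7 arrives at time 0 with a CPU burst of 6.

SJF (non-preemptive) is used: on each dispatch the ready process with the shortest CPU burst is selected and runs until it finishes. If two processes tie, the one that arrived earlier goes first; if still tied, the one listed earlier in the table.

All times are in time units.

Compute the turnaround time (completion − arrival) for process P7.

Gantt: | P1 0-1 | P2 1-2 | P3 2-6 | P5 6-10 | P7 10-16 | P6 16-23 | P4 23-31 |
Completion: P1=1  P2=2  P3=6  P4=31  P5=10  P6=23  P7=16
Turnaround(P7) = completion − arrival = 16 − 0 = 16

16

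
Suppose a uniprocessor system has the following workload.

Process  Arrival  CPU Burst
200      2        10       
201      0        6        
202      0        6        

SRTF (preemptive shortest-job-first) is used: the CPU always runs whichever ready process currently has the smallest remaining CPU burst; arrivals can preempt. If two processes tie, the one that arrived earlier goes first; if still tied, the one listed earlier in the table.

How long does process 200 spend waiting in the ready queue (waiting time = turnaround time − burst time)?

10

Schedule: | 201 0-6 | 202 6-12 | 200 12-22 |
Completion: 200=22  201=6  202=12
Waiting(200) = turnaround − burst = 20 − 10 = 10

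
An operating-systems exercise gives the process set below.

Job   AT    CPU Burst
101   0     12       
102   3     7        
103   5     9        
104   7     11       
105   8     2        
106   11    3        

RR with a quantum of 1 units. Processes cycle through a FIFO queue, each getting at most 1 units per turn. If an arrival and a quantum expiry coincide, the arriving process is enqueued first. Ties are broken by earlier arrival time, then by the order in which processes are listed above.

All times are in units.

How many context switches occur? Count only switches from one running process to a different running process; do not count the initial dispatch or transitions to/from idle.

39

Timeline: | 101 0-3 | 102 3-4 | 101 4-5 | 102 5-6 | 103 6-7 | 101 7-8 | 102 8-9 | 104 9-10 | 103 10-11 | 105 11-12 | 101 12-13 | 102 13-14 | 104 14-15 | 106 15-16 | 103 16-17 | 105 17-18 | 101 18-19 | 102 19-20 | 104 20-21 | 106 21-22 | 103 22-23 | 101 23-24 | 102 24-25 | 104 25-26 | 106 26-27 | 103 27-28 | 101 28-29 | 102 29-30 | 104 30-31 | 103 31-32 | 101 32-33 | 104 33-34 | 103 34-35 | 101 35-36 | 104 36-37 | 103 37-38 | 101 38-39 | 104 39-40 | 103 40-41 | 104 41-44 |
Completion: 101=39  102=30  103=41  104=44  105=18  106=27
Turnaround (C−A): 101=39  102=27  103=36  104=37  105=10  106=16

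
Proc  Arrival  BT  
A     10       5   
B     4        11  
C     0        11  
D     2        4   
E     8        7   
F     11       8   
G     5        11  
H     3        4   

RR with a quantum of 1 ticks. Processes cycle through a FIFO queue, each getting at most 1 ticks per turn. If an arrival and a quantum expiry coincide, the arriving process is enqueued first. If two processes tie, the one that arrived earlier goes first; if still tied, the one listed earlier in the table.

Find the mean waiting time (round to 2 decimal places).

Gantt: | C 0-2 | D 2-3 | C 3-4 | H 4-5 | D 5-6 | B 6-7 | C 7-8 | G 8-9 | H 9-10 | D 10-11 | B 11-12 | E 12-13 | C 13-14 | G 14-15 | A 15-16 | H 16-17 | F 17-18 | D 18-19 | B 19-20 | E 20-21 | C 21-22 | G 22-23 | A 23-24 | H 24-25 | F 25-26 | B 26-27 | E 27-28 | C 28-29 | G 29-30 | A 30-31 | F 31-32 | B 32-33 | E 33-34 | C 34-35 | G 35-36 | A 36-37 | F 37-38 | B 38-39 | E 39-40 | C 40-41 | G 41-42 | A 42-43 | F 43-44 | B 44-45 | E 45-46 | C 46-47 | G 47-48 | F 48-49 | B 49-50 | E 50-51 | C 51-52 | G 52-53 | F 53-54 | B 54-55 | G 55-56 | F 56-57 | B 57-58 | G 58-59 | B 59-60 | G 60-61 |
Completion: A=43  B=60  C=52  D=19  E=51  F=57  G=61  H=25
Turnaround (C−A): A=33  B=56  C=52  D=17  E=43  F=46  G=56  H=22
Waiting times: A=28, B=45, C=41, D=13, E=36, F=38, G=45, H=18
Average waiting = (28+45+41+13+36+38+45+18) / 8 = 264/8 = 33.00

33.00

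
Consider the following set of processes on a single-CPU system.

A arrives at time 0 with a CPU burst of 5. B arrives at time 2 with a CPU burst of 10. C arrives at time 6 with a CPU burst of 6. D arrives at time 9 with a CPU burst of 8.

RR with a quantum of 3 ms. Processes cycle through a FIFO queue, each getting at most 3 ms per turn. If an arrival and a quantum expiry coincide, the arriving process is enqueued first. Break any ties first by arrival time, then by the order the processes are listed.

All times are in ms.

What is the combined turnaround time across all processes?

Gantt: | A 0-3 | B 3-6 | A 6-8 | C 8-11 | B 11-14 | D 14-17 | C 17-20 | B 20-23 | D 23-26 | B 26-27 | D 27-29 |
Completion: A=8  B=27  C=20  D=29
Turnaround (C−A): A=8  B=25  C=14  D=20
Turnaround = completion − arrival: A=8, B=25, C=14, D=20
Total turnaround = 8 + 25 + 14 + 20 = 67

67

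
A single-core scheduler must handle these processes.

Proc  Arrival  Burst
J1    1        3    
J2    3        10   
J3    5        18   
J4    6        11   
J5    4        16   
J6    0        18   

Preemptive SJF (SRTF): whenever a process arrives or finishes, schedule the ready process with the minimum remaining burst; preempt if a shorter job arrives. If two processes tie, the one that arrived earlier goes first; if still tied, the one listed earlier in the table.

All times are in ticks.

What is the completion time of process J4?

Gantt: | J6 0-1 | J1 1-4 | J2 4-14 | J4 14-25 | J5 25-41 | J6 41-58 | J3 58-76 |
Completion: J1=4  J2=14  J3=76  J4=25  J5=41  J6=58
Turnaround (C−A): J1=3  J2=11  J3=71  J4=19  J5=37  J6=58

25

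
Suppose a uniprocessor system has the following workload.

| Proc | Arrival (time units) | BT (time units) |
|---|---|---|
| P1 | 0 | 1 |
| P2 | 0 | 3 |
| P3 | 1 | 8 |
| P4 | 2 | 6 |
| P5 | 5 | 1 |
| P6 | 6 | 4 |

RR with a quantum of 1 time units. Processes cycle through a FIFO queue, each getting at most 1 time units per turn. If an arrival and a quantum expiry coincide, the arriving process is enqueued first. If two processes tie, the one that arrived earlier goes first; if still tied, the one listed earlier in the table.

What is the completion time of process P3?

23

Schedule: | P1 0-1 | P2 1-2 | P3 2-3 | P4 3-4 | P2 4-5 | P3 5-6 | P4 6-7 | P5 7-8 | P2 8-9 | P6 9-10 | P3 10-11 | P4 11-12 | P6 12-13 | P3 13-14 | P4 14-15 | P6 15-16 | P3 16-17 | P4 17-18 | P6 18-19 | P3 19-20 | P4 20-21 | P3 21-23 |
Completion: P1=1  P2=9  P3=23  P4=21  P5=8  P6=19
Turnaround (C−A): P1=1  P2=9  P3=22  P4=19  P5=3  P6=13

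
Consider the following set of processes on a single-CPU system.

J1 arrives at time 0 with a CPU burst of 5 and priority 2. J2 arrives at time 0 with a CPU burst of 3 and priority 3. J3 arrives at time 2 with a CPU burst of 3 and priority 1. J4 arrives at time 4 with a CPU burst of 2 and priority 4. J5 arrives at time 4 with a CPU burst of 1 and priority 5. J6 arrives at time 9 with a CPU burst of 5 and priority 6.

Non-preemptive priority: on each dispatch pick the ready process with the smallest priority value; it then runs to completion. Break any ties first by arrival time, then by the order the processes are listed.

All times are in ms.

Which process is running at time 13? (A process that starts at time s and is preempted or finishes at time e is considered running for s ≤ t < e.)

J5

Gantt: | J1 0-5 | J3 5-8 | J2 8-11 | J4 11-13 | J5 13-14 | J6 14-19 |
Completion: J1=5  J2=11  J3=8  J4=13  J5=14  J6=19
Turnaround (C−A): J1=5  J2=11  J3=6  J4=9  J5=10  J6=10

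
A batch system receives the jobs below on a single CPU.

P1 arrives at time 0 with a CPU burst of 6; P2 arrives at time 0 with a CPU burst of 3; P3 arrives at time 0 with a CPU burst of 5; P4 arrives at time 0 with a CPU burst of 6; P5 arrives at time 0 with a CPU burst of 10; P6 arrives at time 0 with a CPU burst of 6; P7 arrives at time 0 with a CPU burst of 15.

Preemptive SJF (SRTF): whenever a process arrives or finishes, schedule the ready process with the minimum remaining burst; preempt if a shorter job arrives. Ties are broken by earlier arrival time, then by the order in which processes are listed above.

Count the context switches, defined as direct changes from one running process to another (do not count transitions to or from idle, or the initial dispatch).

Gantt: | P2 0-3 | P3 3-8 | P1 8-14 | P4 14-20 | P6 20-26 | P5 26-36 | P7 36-51 |
Completion: P1=14  P2=3  P3=8  P4=20  P5=36  P6=26  P7=51

6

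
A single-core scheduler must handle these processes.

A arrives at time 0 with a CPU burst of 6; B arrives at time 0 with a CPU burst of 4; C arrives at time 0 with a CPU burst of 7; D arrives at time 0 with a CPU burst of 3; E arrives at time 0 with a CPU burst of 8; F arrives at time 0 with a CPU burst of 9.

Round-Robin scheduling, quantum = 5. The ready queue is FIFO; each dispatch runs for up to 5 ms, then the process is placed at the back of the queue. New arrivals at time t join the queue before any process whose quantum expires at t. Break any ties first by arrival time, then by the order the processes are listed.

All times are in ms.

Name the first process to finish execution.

B

Schedule: | A 0-5 | B 5-9 | C 9-14 | D 14-17 | E 17-22 | F 22-27 | A 27-28 | C 28-30 | E 30-33 | F 33-37 |
Completion: A=28  B=9  C=30  D=17  E=33  F=37
Finish order: B → D → A → C → E → F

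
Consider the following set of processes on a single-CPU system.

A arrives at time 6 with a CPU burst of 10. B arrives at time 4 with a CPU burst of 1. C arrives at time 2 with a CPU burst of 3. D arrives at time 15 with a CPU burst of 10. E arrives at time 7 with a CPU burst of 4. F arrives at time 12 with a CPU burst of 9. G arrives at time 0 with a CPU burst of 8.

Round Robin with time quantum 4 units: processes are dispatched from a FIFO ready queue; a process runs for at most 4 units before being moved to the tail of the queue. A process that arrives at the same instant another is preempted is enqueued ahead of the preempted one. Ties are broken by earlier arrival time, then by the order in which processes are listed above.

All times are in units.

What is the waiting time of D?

20

Gantt: | G 0-4 | C 4-7 | B 7-8 | G 8-12 | A 12-16 | E 16-20 | F 20-24 | D 24-28 | A 28-32 | F 32-36 | D 36-40 | A 40-42 | F 42-43 | D 43-45 |
Completion: A=42  B=8  C=7  D=45  E=20  F=43  G=12
Waiting(D) = turnaround − burst = 30 − 10 = 20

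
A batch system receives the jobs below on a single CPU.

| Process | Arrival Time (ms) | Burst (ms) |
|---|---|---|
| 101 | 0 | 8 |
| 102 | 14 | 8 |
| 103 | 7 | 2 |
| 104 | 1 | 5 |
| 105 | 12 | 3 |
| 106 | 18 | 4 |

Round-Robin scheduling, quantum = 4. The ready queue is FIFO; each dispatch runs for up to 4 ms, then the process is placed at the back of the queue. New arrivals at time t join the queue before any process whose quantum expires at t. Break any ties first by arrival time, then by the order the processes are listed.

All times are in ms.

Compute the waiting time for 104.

Timeline: | 101 0-4 | 104 4-8 | 101 8-12 | 103 12-14 | 104 14-15 | 105 15-18 | 102 18-22 | 106 22-26 | 102 26-30 |
Completion: 101=12  102=30  103=14  104=15  105=18  106=26
Turnaround (C−A): 101=12  102=16  103=7  104=14  105=6  106=8
Waiting(104) = turnaround − burst = 14 − 5 = 9

9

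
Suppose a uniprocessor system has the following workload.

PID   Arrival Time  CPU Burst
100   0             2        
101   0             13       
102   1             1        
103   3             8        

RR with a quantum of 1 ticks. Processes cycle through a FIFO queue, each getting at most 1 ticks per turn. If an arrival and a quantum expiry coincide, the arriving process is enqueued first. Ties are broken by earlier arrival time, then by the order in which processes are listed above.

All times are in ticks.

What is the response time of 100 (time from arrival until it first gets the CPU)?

0

Gantt: | 100 0-1 | 101 1-2 | 102 2-3 | 100 3-4 | 101 4-5 | 103 5-6 | 101 6-7 | 103 7-8 | 101 8-9 | 103 9-10 | 101 10-11 | 103 11-12 | 101 12-13 | 103 13-14 | 101 14-15 | 103 15-16 | 101 16-17 | 103 17-18 | 101 18-19 | 103 19-20 | 101 20-24 |
Completion: 100=4  101=24  102=3  103=20
Response(100) = first start − arrival = 0 − 0 = 0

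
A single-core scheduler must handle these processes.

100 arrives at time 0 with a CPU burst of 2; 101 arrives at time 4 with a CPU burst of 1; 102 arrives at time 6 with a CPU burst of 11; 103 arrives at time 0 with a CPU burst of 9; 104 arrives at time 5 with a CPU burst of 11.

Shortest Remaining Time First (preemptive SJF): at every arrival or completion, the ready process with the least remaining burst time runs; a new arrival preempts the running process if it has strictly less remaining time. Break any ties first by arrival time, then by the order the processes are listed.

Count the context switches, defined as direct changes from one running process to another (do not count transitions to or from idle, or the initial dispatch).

Schedule: | 100 0-2 | 103 2-4 | 101 4-5 | 103 5-12 | 104 12-23 | 102 23-34 |
Completion: 100=2  101=5  102=34  103=12  104=23

5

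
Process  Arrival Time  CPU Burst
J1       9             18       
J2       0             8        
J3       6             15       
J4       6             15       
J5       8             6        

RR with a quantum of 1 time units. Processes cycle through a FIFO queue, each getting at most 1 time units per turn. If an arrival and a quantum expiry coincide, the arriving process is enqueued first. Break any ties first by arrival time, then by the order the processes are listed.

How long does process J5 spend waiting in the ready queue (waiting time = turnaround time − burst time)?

18

Schedule: | J2 0-6 | J3 6-7 | J4 7-8 | J2 8-9 | J3 9-10 | J5 10-11 | J4 11-12 | J1 12-13 | J2 13-14 | J3 14-15 | J5 15-16 | J4 16-17 | J1 17-18 | J3 18-19 | J5 19-20 | J4 20-21 | J1 21-22 | J3 22-23 | J5 23-24 | J4 24-25 | J1 25-26 | J3 26-27 | J5 27-28 | J4 28-29 | J1 29-30 | J3 30-31 | J5 31-32 | J4 32-33 | J1 33-34 | J3 34-35 | J4 35-36 | J1 36-37 | J3 37-38 | J4 38-39 | J1 39-40 | J3 40-41 | J4 41-42 | J1 42-43 | J3 43-44 | J4 44-45 | J1 45-46 | J3 46-47 | J4 47-48 | J1 48-49 | J3 49-50 | J4 50-51 | J1 51-52 | J3 52-53 | J4 53-54 | J1 54-55 | J3 55-56 | J4 56-57 | J1 57-62 |
Completion: J1=62  J2=14  J3=56  J4=57  J5=32
Turnaround (C−A): J1=53  J2=14  J3=50  J4=51  J5=24
Waiting(J5) = turnaround − burst = 24 − 6 = 18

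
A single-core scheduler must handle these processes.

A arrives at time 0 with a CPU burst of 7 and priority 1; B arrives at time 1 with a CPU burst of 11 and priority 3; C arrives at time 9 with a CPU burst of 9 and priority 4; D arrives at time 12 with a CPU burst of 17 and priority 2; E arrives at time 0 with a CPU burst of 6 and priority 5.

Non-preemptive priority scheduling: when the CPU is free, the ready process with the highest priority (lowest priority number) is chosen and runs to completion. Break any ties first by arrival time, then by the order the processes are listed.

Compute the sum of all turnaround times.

132

Schedule: | A 0-7 | B 7-18 | D 18-35 | C 35-44 | E 44-50 |
Completion: A=7  B=18  C=44  D=35  E=50
Turnaround = completion − arrival: A=7, B=17, C=35, D=23, E=50
Total turnaround = 7 + 17 + 35 + 23 + 50 = 132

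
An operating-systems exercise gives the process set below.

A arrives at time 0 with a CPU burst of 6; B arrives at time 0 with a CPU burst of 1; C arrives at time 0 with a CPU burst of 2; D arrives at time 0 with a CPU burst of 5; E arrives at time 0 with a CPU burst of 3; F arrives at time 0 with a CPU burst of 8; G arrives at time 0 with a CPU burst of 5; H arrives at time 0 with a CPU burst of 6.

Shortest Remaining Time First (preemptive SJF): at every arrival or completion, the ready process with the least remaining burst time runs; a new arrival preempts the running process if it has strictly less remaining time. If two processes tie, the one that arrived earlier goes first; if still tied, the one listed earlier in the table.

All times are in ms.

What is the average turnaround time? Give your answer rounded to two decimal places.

15.38

Gantt: | B 0-1 | C 1-3 | E 3-6 | D 6-11 | G 11-16 | A 16-22 | H 22-28 | F 28-36 |
Completion: A=22  B=1  C=3  D=11  E=6  F=36  G=16  H=28
Turnaround (C−A): A=22  B=1  C=3  D=11  E=6  F=36  G=16  H=28
Turnaround times: A=22, B=1, C=3, D=11, E=6, F=36, G=16, H=28
Average turnaround = (22+1+3+11+6+36+16+28) / 8 = 123/8 = 15.38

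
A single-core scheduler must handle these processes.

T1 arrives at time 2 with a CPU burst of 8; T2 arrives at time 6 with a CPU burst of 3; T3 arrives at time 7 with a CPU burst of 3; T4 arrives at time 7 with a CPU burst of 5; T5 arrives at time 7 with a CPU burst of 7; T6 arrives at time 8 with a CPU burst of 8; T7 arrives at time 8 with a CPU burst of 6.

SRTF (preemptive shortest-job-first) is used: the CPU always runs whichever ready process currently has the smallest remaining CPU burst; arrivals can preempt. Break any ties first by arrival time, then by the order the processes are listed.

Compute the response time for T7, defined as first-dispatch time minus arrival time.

Gantt: | idle 0-2 | T1 2-6 | T2 6-9 | T3 9-12 | T1 12-16 | T4 16-21 | T7 21-27 | T5 27-34 | T6 34-42 |
Completion: T1=16  T2=9  T3=12  T4=21  T5=34  T6=42  T7=27
Turnaround (C−A): T1=14  T2=3  T3=5  T4=14  T5=27  T6=34  T7=19
Response(T7) = first start − arrival = 21 − 8 = 13

13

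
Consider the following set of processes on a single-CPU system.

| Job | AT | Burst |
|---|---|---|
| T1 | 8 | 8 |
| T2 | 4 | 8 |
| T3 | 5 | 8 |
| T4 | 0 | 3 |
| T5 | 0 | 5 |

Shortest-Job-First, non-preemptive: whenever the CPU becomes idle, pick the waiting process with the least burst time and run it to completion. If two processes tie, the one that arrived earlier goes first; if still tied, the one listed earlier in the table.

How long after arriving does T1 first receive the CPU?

Gantt: | T4 0-3 | T5 3-8 | T2 8-16 | T3 16-24 | T1 24-32 |
Completion: T1=32  T2=16  T3=24  T4=3  T5=8
Turnaround (C−A): T1=24  T2=12  T3=19  T4=3  T5=8
Response(T1) = first start − arrival = 24 − 8 = 16

16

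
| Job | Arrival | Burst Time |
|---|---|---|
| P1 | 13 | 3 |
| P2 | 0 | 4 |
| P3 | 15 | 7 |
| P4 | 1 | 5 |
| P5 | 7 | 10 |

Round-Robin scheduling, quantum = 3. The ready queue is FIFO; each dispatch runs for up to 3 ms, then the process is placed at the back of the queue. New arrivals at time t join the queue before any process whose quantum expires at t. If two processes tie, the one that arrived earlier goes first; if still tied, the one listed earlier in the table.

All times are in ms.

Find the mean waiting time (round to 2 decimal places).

5.20

Timeline: | P2 0-3 | P4 3-6 | P2 6-7 | P4 7-9 | P5 9-15 | P1 15-18 | P3 18-21 | P5 21-24 | P3 24-27 | P5 27-28 | P3 28-29 |
Completion: P1=18  P2=7  P3=29  P4=9  P5=28
Waiting times: P1=2, P2=3, P3=7, P4=3, P5=11
Average waiting = (2+3+7+3+11) / 5 = 26/5 = 5.20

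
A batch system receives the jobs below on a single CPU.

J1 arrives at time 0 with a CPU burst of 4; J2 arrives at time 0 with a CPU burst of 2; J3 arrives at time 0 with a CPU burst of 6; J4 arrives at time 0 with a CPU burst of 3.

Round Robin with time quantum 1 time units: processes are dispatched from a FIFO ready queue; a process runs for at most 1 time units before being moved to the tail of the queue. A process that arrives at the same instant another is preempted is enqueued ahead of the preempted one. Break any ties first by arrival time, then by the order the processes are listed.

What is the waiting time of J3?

9

Timeline: | J1 0-1 | J2 1-2 | J3 2-3 | J4 3-4 | J1 4-5 | J2 5-6 | J3 6-7 | J4 7-8 | J1 8-9 | J3 9-10 | J4 10-11 | J1 11-12 | J3 12-15 |
Completion: J1=12  J2=6  J3=15  J4=11
Waiting(J3) = turnaround − burst = 15 − 6 = 9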